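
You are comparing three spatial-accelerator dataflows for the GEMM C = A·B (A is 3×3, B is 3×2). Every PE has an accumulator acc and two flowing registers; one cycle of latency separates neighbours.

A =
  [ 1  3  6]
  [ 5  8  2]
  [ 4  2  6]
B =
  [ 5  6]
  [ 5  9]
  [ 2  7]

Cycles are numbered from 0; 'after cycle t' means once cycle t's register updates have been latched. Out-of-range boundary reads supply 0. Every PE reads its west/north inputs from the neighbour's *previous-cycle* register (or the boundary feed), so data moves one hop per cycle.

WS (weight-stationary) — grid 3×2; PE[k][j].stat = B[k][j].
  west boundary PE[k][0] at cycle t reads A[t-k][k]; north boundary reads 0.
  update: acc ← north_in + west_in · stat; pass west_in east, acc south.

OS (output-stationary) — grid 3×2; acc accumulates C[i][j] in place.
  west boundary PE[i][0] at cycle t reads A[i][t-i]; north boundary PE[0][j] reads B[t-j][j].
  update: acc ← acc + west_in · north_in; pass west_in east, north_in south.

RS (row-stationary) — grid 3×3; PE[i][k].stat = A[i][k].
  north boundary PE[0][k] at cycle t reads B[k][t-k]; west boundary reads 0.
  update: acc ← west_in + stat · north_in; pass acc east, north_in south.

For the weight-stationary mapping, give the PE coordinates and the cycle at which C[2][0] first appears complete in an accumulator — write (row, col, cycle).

Under WS, C[2][0] lands at PE[2][0]:
  @0  [2,0]  acc 0  |  →0  ↓0
  @1  [2,0]  acc 0  |  →0  ↓0
  @2  [2,0]  acc 32  |  →6  ↓32
  @3  [2,0]  acc 69  |  →2  ↓69
  @4  [2,0]  acc 42  |  →6  ↓42

(row, col, cycle) = (2, 0, 4)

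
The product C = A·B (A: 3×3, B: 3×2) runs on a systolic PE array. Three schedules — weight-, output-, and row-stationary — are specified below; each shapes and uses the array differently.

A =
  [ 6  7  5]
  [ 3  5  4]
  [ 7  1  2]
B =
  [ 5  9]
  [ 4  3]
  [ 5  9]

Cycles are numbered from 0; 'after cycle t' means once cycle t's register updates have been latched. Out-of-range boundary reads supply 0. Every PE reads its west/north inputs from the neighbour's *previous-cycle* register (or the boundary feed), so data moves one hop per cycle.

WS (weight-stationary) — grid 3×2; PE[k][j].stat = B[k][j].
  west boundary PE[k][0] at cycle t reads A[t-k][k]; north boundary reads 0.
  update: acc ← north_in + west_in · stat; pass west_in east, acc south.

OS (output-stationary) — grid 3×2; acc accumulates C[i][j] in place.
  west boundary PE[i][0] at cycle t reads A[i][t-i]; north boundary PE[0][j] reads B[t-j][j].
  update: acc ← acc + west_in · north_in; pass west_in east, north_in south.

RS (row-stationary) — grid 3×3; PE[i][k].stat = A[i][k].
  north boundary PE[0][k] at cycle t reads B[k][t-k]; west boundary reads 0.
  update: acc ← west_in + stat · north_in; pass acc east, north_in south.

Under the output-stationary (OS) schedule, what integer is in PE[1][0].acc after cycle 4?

PE[1][0].acc = 55

OS 3×2: PE[1][0] cycle-by-cycle (with neighbour feeds):
  0: (0,0).acc=30  regs=<6,5>
  0: (1,0).acc=0  regs=<0,0>
  1: (0,0).acc=58  regs=<7,4>
  1: (1,0).acc=15  regs=<3,5>
  2: (0,0).acc=83  regs=<5,5>
  2: (1,0).acc=35  regs=<5,4>
  3: (0,0).acc=83  regs=<0,0>
  3: (1,0).acc=55  regs=<4,5>
  4: (0,0).acc=83  regs=<0,0>
  4: (1,0).acc=55  regs=<0,0>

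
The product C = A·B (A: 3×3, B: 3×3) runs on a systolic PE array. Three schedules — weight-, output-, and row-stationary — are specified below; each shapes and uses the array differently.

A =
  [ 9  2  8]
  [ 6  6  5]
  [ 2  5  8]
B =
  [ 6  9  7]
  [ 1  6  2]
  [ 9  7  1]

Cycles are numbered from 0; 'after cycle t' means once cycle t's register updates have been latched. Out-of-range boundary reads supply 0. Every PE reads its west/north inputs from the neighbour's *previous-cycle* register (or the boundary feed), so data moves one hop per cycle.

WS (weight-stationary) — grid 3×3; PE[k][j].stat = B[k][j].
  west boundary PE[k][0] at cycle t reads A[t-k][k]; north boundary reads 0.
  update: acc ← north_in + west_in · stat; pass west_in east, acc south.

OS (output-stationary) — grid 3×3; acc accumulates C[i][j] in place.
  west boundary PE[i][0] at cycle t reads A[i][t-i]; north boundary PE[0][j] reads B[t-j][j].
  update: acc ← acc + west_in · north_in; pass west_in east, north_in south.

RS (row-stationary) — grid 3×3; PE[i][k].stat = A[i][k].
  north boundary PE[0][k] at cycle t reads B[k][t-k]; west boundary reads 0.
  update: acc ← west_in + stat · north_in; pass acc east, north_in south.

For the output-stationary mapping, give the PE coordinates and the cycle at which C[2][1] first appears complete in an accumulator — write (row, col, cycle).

(row, col, cycle) = (2, 1, 5)

OS — PE[2][1] is where C[2][1] collects:
  cycle 0: PE[2][1] → acc 0, east 0, south 0
  cycle 1: PE[2][1] → acc 0, east 0, south 0
  cycle 2: PE[2][1] → acc 0, east 0, south 0
  cycle 3: PE[2][1] → acc 18, east 2, south 9
  cycle 4: PE[2][1] → acc 48, east 5, south 6
  cycle 5: PE[2][1] → acc 104, east 8, south 7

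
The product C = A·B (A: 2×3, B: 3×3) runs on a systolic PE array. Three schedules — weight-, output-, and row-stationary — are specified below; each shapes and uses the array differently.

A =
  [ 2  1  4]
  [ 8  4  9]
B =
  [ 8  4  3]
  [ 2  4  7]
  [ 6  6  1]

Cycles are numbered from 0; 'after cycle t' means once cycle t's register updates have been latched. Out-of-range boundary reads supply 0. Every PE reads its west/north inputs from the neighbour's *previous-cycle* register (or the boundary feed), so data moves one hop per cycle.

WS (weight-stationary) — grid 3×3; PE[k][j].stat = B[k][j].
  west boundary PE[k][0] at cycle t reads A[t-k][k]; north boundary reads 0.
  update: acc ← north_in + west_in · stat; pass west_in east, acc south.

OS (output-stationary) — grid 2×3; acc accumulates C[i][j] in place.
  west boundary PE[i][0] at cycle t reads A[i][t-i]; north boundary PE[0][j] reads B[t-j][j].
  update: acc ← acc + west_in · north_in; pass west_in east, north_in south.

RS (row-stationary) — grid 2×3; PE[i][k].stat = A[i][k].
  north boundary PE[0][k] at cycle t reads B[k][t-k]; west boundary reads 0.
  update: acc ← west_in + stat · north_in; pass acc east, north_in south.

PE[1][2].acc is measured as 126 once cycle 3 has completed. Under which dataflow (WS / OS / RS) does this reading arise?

WS [3×3] PE[1][2] across cycles:
  0: (1,2).acc=0  regs=<0,0>
  1: (1,2).acc=0  regs=<0,0>
  2: (1,2).acc=0  regs=<0,0>
  3: (1,2).acc=13  regs=<1,13>
OS [2×3] PE[1][2] across cycles:
  0: (1,2).acc=0  regs=<0,0>
  1: (1,2).acc=0  regs=<0,0>
  2: (1,2).acc=0  regs=<0,0>
  3: (1,2).acc=24  regs=<8,3>
RS [2×3] PE[1][2] across cycles:
  0: (1,2).acc=0  regs=<0,0>
  1: (1,2).acc=0  regs=<0,0>
  2: (1,2).acc=0  regs=<0,0>
  3: (1,2).acc=126  regs=<126,6>

dataflow = RS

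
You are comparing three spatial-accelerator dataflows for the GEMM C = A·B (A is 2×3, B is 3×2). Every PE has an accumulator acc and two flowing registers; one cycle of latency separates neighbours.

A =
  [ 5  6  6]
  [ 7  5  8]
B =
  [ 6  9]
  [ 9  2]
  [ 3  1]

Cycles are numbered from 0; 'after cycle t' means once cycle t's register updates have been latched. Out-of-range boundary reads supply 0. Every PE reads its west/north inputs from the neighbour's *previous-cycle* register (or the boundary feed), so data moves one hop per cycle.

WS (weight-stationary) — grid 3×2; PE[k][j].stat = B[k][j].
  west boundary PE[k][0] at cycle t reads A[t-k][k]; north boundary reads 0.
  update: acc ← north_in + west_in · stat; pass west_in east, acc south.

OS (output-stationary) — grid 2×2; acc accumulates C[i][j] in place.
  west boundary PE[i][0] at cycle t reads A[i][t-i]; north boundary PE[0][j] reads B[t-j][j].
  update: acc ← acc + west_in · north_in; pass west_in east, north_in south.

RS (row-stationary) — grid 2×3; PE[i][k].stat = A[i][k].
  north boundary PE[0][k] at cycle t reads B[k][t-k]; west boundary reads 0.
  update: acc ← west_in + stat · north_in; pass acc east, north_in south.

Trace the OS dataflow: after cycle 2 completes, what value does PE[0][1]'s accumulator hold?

OS 2×2: PE[0][1] cycle-by-cycle (with neighbour feeds):
  cycle 0: PE[0][0] → acc 30, east 5, south 6
  cycle 0: PE[0][1] → acc 0, east 0, south 0
  cycle 1: PE[0][0] → acc 84, east 6, south 9
  cycle 1: PE[0][1] → acc 45, east 5, south 9
  cycle 2: PE[0][0] → acc 102, east 6, south 3
  cycle 2: PE[0][1] → acc 57, east 6, south 2

PE[0][1].acc = 57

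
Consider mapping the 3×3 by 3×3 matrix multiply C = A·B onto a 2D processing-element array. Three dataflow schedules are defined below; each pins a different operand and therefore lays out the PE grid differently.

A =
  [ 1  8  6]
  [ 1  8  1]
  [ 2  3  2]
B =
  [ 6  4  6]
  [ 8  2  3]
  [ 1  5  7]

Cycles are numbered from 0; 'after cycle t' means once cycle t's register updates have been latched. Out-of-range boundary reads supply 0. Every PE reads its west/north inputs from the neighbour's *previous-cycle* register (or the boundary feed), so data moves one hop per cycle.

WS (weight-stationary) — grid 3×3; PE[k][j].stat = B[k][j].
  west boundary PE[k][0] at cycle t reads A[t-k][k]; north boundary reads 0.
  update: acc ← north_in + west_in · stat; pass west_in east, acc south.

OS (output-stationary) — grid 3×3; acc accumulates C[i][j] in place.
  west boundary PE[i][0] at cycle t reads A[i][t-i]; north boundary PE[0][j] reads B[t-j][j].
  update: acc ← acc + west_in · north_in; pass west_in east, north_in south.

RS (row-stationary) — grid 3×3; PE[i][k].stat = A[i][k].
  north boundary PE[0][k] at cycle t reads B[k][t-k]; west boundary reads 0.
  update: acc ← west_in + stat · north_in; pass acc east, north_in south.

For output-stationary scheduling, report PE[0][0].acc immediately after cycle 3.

OS on a 3×3 grid — tracing PE[0][0] and its feeders:
  step 0 · PE0,0: acc=6; fwd→1 fwd↓6
  step 1 · PE0,0: acc=70; fwd→8 fwd↓8
  step 2 · PE0,0: acc=76; fwd→6 fwd↓1
  step 3 · PE0,0: acc=76; fwd→0 fwd↓0

PE[0][0].acc = 76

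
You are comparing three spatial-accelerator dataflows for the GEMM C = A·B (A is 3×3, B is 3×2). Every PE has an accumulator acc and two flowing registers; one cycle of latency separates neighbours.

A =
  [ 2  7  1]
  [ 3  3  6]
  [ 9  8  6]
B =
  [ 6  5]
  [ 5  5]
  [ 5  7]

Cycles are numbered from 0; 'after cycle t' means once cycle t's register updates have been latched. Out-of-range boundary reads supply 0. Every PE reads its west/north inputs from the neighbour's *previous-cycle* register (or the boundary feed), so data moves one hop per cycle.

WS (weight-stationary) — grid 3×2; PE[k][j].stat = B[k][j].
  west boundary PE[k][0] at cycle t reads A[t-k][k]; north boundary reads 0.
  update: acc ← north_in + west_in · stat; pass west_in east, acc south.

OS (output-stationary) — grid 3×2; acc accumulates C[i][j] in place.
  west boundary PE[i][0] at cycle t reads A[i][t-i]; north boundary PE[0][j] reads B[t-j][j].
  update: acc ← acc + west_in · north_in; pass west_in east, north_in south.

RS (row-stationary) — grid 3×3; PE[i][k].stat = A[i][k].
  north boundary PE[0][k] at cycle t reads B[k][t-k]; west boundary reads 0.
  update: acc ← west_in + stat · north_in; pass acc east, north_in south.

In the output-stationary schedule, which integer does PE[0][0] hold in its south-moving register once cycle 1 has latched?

OS (3×2). Following PE[0][0] plus its west/north inputs:
  @0  [0,0]  acc 12  |  →2  ↓6
  @1  [0,0]  acc 47  |  →7  ↓5

register = 5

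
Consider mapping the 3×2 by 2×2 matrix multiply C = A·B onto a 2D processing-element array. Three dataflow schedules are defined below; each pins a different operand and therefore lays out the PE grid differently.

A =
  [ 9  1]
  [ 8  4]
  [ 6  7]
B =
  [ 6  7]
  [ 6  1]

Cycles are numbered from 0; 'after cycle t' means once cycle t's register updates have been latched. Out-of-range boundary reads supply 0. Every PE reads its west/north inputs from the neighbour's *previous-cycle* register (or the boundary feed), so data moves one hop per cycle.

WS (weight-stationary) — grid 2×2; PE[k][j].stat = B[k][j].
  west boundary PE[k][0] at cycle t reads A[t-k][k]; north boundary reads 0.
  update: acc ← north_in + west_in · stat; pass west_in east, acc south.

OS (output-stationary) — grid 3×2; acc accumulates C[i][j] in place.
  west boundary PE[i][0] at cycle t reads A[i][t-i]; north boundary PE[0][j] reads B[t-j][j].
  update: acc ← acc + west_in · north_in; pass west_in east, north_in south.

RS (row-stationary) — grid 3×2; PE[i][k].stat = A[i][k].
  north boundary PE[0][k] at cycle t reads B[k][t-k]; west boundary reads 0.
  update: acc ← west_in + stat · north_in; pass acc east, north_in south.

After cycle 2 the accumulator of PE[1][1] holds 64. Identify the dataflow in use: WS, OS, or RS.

dataflow = WS

WS [2×2] PE[1][1] across cycles:
  c0 r1c1: 0 / 0 / 0
  c1 r1c1: 0 / 0 / 0
  c2 r1c1: 64 / 1 / 64
OS [3×2] PE[1][1] across cycles:
  c0 r1c1: 0 / 0 / 0
  c1 r1c1: 0 / 0 / 0
  c2 r1c1: 56 / 8 / 7
RS [3×2] PE[1][1] across cycles:
  c0 r1c1: 0 / 0 / 0
  c1 r1c1: 0 / 0 / 0
  c2 r1c1: 72 / 72 / 6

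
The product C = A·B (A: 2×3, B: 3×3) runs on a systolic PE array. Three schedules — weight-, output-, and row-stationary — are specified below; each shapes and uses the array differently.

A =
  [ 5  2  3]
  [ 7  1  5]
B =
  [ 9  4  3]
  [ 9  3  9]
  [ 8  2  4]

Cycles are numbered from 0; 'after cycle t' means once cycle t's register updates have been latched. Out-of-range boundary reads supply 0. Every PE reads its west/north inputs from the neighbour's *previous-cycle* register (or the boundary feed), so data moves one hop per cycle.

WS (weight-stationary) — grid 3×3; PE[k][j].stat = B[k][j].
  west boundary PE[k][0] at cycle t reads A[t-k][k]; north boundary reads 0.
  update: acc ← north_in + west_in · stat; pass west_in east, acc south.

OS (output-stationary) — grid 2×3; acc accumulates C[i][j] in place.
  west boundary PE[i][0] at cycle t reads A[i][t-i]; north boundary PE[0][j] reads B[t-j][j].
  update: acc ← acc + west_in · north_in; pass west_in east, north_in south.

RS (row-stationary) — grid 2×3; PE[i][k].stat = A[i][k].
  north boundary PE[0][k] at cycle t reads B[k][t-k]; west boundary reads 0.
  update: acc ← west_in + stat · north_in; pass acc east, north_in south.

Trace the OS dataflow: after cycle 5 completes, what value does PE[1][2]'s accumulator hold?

OS on a 2×3 grid — tracing PE[1][2] and its feeders:
  step 0 · PE0,2: acc=0; fwd→0 fwd↓0
  step 0 · PE1,1: acc=0; fwd→0 fwd↓0
  step 0 · PE1,2: acc=0; fwd→0 fwd↓0
  step 1 · PE0,2: acc=0; fwd→0 fwd↓0
  step 1 · PE1,1: acc=0; fwd→0 fwd↓0
  step 1 · PE1,2: acc=0; fwd→0 fwd↓0
  step 2 · PE0,2: acc=15; fwd→5 fwd↓3
  step 2 · PE1,1: acc=28; fwd→7 fwd↓4
  step 2 · PE1,2: acc=0; fwd→0 fwd↓0
  step 3 · PE0,2: acc=33; fwd→2 fwd↓9
  step 3 · PE1,1: acc=31; fwd→1 fwd↓3
  step 3 · PE1,2: acc=21; fwd→7 fwd↓3
  step 4 · PE0,2: acc=45; fwd→3 fwd↓4
  step 4 · PE1,1: acc=41; fwd→5 fwd↓2
  step 4 · PE1,2: acc=30; fwd→1 fwd↓9
  step 5 · PE0,2: acc=45; fwd→0 fwd↓0
  step 5 · PE1,1: acc=41; fwd→0 fwd↓0
  step 5 · PE1,2: acc=50; fwd→5 fwd↓4

PE[1][2].acc = 50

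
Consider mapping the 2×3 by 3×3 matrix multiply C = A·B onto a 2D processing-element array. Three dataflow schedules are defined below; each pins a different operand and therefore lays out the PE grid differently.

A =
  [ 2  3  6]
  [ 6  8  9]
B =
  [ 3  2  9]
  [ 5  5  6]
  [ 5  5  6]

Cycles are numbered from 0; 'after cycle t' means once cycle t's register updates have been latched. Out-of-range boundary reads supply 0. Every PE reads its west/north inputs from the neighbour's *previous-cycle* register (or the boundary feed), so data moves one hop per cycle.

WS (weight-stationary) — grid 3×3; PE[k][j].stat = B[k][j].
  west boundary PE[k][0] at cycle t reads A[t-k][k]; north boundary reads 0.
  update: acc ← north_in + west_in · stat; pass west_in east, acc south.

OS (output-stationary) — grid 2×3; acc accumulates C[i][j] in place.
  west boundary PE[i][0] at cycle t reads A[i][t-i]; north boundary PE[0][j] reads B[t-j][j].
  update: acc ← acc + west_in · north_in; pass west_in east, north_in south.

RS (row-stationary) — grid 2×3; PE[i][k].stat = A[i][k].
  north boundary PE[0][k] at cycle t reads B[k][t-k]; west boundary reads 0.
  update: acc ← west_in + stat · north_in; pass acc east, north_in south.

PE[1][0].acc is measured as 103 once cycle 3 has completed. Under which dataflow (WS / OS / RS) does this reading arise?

dataflow = OS

— WS: 3×3; PE[1][0] trace:
  @0  [1,0]  acc 0  |  →0  ↓0
  @1  [1,0]  acc 21  |  →3  ↓21
  @2  [1,0]  acc 58  |  →8  ↓58
  @3  [1,0]  acc 0  |  →0  ↓0
— OS: 2×3; PE[1][0] trace:
  @0  [1,0]  acc 0  |  →0  ↓0
  @1  [1,0]  acc 18  |  →6  ↓3
  @2  [1,0]  acc 58  |  →8  ↓5
  @3  [1,0]  acc 103  |  →9  ↓5
— RS: 2×3; PE[1][0] trace:
  @0  [1,0]  acc 0  |  →0  ↓0
  @1  [1,0]  acc 18  |  →18  ↓3
  @2  [1,0]  acc 12  |  →12  ↓2
  @3  [1,0]  acc 54  |  →54  ↓9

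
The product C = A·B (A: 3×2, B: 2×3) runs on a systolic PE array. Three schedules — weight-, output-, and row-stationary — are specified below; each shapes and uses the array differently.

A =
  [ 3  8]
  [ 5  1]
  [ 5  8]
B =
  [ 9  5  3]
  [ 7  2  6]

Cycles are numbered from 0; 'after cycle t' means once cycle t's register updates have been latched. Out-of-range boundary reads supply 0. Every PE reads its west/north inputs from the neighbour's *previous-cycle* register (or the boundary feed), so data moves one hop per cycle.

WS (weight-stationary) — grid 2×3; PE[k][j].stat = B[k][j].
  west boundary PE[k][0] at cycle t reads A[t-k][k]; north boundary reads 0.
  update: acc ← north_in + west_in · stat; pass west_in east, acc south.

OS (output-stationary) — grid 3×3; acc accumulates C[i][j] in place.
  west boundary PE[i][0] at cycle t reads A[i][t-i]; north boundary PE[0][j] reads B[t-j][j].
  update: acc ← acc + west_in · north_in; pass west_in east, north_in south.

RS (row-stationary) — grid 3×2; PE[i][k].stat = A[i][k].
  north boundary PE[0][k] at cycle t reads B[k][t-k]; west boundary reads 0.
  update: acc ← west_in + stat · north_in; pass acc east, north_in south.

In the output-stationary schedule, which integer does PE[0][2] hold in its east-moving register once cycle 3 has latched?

OS on a 3×3 grid — tracing PE[0][2] and its feeders:
  after 0 — PE[0][1] acc=0, pass-E 0, pass-S 0
  after 0 — PE[0][2] acc=0, pass-E 0, pass-S 0
  after 1 — PE[0][1] acc=15, pass-E 3, pass-S 5
  after 1 — PE[0][2] acc=0, pass-E 0, pass-S 0
  after 2 — PE[0][1] acc=31, pass-E 8, pass-S 2
  after 2 — PE[0][2] acc=9, pass-E 3, pass-S 3
  after 3 — PE[0][1] acc=31, pass-E 0, pass-S 0
  after 3 — PE[0][2] acc=57, pass-E 8, pass-S 6

register = 8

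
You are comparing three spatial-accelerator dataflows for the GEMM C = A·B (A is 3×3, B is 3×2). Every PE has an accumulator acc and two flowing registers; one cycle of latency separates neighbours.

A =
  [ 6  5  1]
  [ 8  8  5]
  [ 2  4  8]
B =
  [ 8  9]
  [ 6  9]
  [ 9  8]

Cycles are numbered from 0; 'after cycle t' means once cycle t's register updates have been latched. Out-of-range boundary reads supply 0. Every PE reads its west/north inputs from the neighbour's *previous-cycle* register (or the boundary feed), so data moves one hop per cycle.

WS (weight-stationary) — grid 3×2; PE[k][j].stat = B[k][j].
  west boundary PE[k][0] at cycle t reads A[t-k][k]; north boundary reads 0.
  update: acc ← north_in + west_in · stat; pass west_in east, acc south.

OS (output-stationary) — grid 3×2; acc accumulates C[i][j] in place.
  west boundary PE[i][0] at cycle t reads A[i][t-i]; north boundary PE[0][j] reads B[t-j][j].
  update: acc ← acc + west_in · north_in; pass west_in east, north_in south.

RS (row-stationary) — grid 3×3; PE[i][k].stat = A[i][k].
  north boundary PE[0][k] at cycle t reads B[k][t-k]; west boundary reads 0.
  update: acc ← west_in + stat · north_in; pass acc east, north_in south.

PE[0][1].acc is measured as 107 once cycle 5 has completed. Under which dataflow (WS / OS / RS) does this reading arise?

— WS: 3×2; PE[0][1] trace:
  @0  [0,1]  acc 0  |  →0  ↓0
  @1  [0,1]  acc 54  |  →6  ↓54
  @2  [0,1]  acc 72  |  →8  ↓72
  @3  [0,1]  acc 18  |  →2  ↓18
  @4  [0,1]  acc 0  |  →0  ↓0
  @5  [0,1]  acc 0  |  →0  ↓0
— OS: 3×2; PE[0][1] trace:
  @0  [0,1]  acc 0  |  →0  ↓0
  @1  [0,1]  acc 54  |  →6  ↓9
  @2  [0,1]  acc 99  |  →5  ↓9
  @3  [0,1]  acc 107  |  →1  ↓8
  @4  [0,1]  acc 107  |  →0  ↓0
  @5  [0,1]  acc 107  |  →0  ↓0
— RS: 3×3; PE[0][1] trace:
  @0  [0,1]  acc 0  |  →0  ↓0
  @1  [0,1]  acc 78  |  →78  ↓6
  @2  [0,1]  acc 99  |  →99  ↓9
  @3  [0,1]  acc 0  |  →0  ↓0
  @4  [0,1]  acc 0  |  →0  ↓0
  @5  [0,1]  acc 0  |  →0  ↓0

dataflow = OS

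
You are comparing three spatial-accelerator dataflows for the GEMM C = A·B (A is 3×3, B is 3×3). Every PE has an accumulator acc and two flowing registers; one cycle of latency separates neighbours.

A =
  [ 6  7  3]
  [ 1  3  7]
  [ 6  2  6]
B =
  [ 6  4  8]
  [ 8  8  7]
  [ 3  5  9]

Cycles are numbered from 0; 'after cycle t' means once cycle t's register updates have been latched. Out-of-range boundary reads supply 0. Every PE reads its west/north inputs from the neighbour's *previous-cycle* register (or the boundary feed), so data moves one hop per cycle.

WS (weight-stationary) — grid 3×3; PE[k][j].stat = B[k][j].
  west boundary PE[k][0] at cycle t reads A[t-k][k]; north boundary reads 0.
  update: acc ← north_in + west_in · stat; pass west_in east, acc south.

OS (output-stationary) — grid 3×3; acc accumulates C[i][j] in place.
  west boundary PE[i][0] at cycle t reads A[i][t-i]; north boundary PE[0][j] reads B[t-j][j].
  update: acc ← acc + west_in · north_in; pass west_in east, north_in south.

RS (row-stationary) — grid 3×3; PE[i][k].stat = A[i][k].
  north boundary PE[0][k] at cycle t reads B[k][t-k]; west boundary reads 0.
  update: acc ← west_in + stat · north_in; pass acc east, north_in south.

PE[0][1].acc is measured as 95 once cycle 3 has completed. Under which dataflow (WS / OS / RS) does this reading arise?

dataflow = OS

WS (3×3 grid), PE[0][1]:
  t=0 PE[0][1]: acc=0 h=0 v=0
  t=1 PE[0][1]: acc=24 h=6 v=24
  t=2 PE[0][1]: acc=4 h=1 v=4
  t=3 PE[0][1]: acc=24 h=6 v=24
OS (3×3 grid), PE[0][1]:
  t=0 PE[0][1]: acc=0 h=0 v=0
  t=1 PE[0][1]: acc=24 h=6 v=4
  t=2 PE[0][1]: acc=80 h=7 v=8
  t=3 PE[0][1]: acc=95 h=3 v=5
RS (3×3 grid), PE[0][1]:
  t=0 PE[0][1]: acc=0 h=0 v=0
  t=1 PE[0][1]: acc=92 h=92 v=8
  t=2 PE[0][1]: acc=80 h=80 v=8
  t=3 PE[0][1]: acc=97 h=97 v=7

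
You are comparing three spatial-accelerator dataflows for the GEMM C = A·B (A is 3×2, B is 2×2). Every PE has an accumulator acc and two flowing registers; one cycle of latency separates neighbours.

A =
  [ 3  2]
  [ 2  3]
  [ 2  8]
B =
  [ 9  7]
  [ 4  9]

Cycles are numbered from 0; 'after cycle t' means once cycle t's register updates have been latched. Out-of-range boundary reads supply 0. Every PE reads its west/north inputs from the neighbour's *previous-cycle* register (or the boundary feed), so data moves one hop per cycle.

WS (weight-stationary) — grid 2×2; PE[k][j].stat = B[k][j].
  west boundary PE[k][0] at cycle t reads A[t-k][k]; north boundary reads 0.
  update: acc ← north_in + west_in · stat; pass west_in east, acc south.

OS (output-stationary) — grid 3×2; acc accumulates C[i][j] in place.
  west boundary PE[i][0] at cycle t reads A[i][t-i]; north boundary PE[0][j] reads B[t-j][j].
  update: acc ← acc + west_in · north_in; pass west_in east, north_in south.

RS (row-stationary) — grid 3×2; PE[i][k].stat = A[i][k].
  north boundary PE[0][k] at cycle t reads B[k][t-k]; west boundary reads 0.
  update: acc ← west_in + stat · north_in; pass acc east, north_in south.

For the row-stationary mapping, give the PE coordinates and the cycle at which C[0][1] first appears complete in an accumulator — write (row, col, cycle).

(row, col, cycle) = (0, 1, 2)

RS — PE[0][1] is where C[0][1] collects:
  [0] (0,1) acc=0 (h:0 v:0)
  [1] (0,1) acc=35 (h:35 v:4)
  [2] (0,1) acc=39 (h:39 v:9)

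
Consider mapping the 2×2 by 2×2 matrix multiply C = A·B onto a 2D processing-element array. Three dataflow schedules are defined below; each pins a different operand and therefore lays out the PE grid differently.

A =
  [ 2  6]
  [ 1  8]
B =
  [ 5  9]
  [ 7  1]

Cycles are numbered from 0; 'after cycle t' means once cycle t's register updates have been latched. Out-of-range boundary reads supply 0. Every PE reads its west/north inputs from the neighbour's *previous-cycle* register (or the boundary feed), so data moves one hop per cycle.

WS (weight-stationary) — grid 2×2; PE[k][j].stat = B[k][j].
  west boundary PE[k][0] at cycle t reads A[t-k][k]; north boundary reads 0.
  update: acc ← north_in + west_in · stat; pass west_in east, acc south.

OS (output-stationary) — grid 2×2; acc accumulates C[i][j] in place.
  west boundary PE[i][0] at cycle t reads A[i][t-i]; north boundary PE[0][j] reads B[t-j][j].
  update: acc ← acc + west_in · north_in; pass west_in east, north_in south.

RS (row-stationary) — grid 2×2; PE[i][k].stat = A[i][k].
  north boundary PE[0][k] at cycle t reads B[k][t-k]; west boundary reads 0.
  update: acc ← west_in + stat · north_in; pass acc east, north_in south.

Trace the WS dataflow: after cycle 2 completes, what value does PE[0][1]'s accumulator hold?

WS (2×2). Following PE[0][1] plus its west/north inputs:
  cycle 0: PE[0][0] → acc 10, east 2, south 10
  cycle 0: PE[0][1] → acc 0, east 0, south 0
  cycle 1: PE[0][0] → acc 5, east 1, south 5
  cycle 1: PE[0][1] → acc 18, east 2, south 18
  cycle 2: PE[0][0] → acc 0, east 0, south 0
  cycle 2: PE[0][1] → acc 9, east 1, south 9

PE[0][1].acc = 9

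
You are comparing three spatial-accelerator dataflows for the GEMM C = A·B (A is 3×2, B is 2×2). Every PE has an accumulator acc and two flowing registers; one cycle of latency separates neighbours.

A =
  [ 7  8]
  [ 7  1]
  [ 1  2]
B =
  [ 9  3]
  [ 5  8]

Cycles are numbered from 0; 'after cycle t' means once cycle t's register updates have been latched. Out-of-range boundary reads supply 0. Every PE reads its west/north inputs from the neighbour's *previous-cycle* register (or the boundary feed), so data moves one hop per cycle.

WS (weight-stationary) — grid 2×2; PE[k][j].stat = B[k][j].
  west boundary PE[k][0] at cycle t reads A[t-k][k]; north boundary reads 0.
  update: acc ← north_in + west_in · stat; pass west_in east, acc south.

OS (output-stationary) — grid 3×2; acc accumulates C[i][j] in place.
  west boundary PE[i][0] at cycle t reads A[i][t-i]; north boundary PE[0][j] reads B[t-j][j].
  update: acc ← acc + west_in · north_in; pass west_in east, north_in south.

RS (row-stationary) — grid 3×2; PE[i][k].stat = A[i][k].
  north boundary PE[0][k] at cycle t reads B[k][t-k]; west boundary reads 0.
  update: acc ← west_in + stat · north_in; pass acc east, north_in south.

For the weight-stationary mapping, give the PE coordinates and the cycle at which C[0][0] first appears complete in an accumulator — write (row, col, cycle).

(row, col, cycle) = (1, 0, 1)

WS: C[0][0] accumulates in PE[1][0]:
  t=0 PE[1][0]: acc=0 h=0 v=0
  t=1 PE[1][0]: acc=103 h=8 v=103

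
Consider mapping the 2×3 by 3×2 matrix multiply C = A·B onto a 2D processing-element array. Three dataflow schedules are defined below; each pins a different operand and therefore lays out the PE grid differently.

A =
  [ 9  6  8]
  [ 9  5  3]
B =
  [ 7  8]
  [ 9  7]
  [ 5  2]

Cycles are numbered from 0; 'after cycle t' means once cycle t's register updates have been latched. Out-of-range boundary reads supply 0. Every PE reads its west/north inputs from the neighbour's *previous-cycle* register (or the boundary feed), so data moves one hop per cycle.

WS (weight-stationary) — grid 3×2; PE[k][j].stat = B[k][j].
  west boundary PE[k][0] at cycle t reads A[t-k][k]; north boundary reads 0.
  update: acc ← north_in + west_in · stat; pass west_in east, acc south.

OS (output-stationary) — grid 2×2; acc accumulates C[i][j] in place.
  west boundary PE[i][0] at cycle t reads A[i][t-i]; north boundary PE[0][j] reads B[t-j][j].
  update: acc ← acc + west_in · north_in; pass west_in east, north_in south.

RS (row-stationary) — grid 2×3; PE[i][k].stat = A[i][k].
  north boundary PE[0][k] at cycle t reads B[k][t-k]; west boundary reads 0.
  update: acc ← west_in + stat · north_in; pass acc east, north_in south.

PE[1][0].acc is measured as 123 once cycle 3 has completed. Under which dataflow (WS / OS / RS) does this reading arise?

dataflow = OS

WS (3×2 grid), PE[1][0]:
  step 0 · PE1,0: acc=0; fwd→0 fwd↓0
  step 1 · PE1,0: acc=117; fwd→6 fwd↓117
  step 2 · PE1,0: acc=108; fwd→5 fwd↓108
  step 3 · PE1,0: acc=0; fwd→0 fwd↓0
OS (2×2 grid), PE[1][0]:
  step 0 · PE1,0: acc=0; fwd→0 fwd↓0
  step 1 · PE1,0: acc=63; fwd→9 fwd↓7
  step 2 · PE1,0: acc=108; fwd→5 fwd↓9
  step 3 · PE1,0: acc=123; fwd→3 fwd↓5
RS (2×3 grid), PE[1][0]:
  step 0 · PE1,0: acc=0; fwd→0 fwd↓0
  step 1 · PE1,0: acc=63; fwd→63 fwd↓7
  step 2 · PE1,0: acc=72; fwd→72 fwd↓8
  step 3 · PE1,0: acc=0; fwd→0 fwd↓0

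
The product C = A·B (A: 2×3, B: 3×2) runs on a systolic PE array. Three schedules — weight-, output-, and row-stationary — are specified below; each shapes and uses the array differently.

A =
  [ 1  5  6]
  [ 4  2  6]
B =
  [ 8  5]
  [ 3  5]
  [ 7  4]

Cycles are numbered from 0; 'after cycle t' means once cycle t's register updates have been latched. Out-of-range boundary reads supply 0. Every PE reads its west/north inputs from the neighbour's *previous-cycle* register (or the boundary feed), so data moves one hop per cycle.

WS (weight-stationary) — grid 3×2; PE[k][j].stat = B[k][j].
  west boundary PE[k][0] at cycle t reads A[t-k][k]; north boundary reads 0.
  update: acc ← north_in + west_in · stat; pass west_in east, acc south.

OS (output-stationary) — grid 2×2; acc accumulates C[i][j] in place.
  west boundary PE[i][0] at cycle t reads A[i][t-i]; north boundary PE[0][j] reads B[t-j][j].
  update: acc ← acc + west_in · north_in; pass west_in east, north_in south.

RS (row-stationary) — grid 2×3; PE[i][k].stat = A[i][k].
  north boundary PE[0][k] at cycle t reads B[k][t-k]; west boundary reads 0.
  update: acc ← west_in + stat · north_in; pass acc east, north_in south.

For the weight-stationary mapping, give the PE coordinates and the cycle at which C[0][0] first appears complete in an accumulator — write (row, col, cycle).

(row, col, cycle) = (2, 0, 2)

Under WS, C[0][0] lands at PE[2][0]:
  cycle 0: PE[2][0] → acc 0, east 0, south 0
  cycle 1: PE[2][0] → acc 0, east 0, south 0
  cycle 2: PE[2][0] → acc 65, east 6, south 65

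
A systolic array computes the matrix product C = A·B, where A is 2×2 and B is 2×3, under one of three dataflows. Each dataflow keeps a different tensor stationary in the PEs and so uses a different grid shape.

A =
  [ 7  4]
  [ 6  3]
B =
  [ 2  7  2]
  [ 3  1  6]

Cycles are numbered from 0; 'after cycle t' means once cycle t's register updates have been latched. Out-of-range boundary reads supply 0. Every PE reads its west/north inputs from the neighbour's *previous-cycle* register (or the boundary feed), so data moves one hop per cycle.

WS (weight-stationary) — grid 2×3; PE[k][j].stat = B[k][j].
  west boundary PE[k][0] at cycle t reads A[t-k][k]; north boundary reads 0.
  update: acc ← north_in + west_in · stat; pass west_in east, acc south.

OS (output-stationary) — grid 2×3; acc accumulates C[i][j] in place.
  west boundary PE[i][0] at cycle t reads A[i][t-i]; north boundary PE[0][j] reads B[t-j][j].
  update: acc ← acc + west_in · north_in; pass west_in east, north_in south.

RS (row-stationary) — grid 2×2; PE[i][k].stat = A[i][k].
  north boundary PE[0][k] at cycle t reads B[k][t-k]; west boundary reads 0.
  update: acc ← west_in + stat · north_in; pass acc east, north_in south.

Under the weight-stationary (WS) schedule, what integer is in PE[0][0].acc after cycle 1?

PE[0][0].acc = 12

WS 2×3: PE[0][0] cycle-by-cycle (with neighbour feeds):
  step 0 · PE0,0: acc=14; fwd→7 fwd↓14
  step 1 · PE0,0: acc=12; fwd→6 fwd↓12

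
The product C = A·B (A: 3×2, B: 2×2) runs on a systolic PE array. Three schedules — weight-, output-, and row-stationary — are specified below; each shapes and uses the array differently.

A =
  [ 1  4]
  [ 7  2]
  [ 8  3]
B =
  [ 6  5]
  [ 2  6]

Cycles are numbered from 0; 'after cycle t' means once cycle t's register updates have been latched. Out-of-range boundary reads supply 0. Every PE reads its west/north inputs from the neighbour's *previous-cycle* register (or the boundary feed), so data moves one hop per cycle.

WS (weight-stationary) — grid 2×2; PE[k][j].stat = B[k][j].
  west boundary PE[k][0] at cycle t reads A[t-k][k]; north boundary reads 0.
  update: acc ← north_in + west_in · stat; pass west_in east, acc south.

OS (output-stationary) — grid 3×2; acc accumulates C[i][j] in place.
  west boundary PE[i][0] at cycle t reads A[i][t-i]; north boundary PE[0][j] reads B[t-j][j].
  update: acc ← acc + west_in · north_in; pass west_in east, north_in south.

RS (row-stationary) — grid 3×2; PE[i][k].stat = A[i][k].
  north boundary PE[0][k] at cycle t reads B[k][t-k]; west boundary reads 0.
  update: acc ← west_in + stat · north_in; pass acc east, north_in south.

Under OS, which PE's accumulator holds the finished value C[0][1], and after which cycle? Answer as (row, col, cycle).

Under OS, C[0][1] lands at PE[0][1]:
  0: (0,1).acc=0  regs=<0,0>
  1: (0,1).acc=5  regs=<1,5>
  2: (0,1).acc=29  regs=<4,6>

(row, col, cycle) = (0, 1, 2)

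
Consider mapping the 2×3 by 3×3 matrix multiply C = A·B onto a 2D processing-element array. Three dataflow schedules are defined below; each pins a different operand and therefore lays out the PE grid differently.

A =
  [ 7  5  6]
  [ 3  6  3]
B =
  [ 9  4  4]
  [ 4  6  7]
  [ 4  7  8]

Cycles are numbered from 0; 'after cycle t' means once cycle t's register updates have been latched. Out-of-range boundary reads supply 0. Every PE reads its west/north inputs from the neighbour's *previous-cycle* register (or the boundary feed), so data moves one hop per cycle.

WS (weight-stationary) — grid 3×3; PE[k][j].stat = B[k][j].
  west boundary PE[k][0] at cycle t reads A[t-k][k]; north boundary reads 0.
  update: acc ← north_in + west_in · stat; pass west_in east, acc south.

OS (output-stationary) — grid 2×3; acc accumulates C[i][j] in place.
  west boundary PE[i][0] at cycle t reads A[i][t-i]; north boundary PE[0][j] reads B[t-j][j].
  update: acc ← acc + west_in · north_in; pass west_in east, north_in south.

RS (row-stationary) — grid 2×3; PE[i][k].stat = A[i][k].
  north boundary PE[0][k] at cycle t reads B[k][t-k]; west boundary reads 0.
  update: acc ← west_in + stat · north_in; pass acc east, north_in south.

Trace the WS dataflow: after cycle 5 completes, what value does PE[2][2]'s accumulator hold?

WS (3×3). Following PE[2][2] plus its west/north inputs:
  t=0 PE[1][2]: acc=0 h=0 v=0
  t=0 PE[2][1]: acc=0 h=0 v=0
  t=0 PE[2][2]: acc=0 h=0 v=0
  t=1 PE[1][2]: acc=0 h=0 v=0
  t=1 PE[2][1]: acc=0 h=0 v=0
  t=1 PE[2][2]: acc=0 h=0 v=0
  t=2 PE[1][2]: acc=0 h=0 v=0
  t=2 PE[2][1]: acc=0 h=0 v=0
  t=2 PE[2][2]: acc=0 h=0 v=0
  t=3 PE[1][2]: acc=63 h=5 v=63
  t=3 PE[2][1]: acc=100 h=6 v=100
  t=3 PE[2][2]: acc=0 h=0 v=0
  t=4 PE[1][2]: acc=54 h=6 v=54
  t=4 PE[2][1]: acc=69 h=3 v=69
  t=4 PE[2][2]: acc=111 h=6 v=111
  t=5 PE[1][2]: acc=0 h=0 v=0
  t=5 PE[2][1]: acc=0 h=0 v=0
  t=5 PE[2][2]: acc=78 h=3 v=78

PE[2][2].acc = 78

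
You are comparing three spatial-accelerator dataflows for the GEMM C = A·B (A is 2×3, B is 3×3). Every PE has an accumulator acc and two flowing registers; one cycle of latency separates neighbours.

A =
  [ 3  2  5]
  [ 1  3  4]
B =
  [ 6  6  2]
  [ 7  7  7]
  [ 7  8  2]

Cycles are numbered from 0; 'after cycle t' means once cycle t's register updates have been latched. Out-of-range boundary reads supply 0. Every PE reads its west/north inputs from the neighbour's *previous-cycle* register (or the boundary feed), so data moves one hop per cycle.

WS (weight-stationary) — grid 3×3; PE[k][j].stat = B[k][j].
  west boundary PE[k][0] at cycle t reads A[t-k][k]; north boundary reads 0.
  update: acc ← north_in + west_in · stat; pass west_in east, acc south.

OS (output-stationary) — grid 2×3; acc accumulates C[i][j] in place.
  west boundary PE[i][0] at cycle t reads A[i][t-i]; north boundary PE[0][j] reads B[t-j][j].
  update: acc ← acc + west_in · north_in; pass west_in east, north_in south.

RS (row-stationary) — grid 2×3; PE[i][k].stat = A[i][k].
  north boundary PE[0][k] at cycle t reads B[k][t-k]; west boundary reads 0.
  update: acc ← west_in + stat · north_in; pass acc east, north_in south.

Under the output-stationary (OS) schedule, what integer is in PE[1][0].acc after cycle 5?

OS on a 2×3 grid — tracing PE[1][0] and its feeders:
  0: (0,0).acc=18  regs=<3,6>
  0: (1,0).acc=0  regs=<0,0>
  1: (0,0).acc=32  regs=<2,7>
  1: (1,0).acc=6  regs=<1,6>
  2: (0,0).acc=67  regs=<5,7>
  2: (1,0).acc=27  regs=<3,7>
  3: (0,0).acc=67  regs=<0,0>
  3: (1,0).acc=55  regs=<4,7>
  4: (0,0).acc=67  regs=<0,0>
  4: (1,0).acc=55  regs=<0,0>
  5: (0,0).acc=67  regs=<0,0>
  5: (1,0).acc=55  regs=<0,0>

PE[1][0].acc = 55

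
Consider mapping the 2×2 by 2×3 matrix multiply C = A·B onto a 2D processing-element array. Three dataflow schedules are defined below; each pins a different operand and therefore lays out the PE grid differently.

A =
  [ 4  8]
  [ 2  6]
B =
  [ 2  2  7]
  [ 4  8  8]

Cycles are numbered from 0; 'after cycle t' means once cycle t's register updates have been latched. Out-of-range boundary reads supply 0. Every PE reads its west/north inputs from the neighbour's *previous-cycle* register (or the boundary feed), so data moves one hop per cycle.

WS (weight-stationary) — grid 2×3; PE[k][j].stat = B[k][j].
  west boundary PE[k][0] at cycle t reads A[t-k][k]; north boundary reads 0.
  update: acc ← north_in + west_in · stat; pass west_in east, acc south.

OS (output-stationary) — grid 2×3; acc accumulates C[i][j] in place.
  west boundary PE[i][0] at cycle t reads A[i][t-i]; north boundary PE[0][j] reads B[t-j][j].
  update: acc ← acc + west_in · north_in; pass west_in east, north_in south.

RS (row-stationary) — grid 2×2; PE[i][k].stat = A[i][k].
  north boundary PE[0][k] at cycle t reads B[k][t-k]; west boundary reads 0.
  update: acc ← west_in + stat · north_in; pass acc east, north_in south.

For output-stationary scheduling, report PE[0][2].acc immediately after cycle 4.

PE[0][2].acc = 92

OS (2×3). Following PE[0][2] plus its west/north inputs:
  c0 r0c1: 0 / 0 / 0
  c0 r0c2: 0 / 0 / 0
  c1 r0c1: 8 / 4 / 2
  c1 r0c2: 0 / 0 / 0
  c2 r0c1: 72 / 8 / 8
  c2 r0c2: 28 / 4 / 7
  c3 r0c1: 72 / 0 / 0
  c3 r0c2: 92 / 8 / 8
  c4 r0c1: 72 / 0 / 0
  c4 r0c2: 92 / 0 / 0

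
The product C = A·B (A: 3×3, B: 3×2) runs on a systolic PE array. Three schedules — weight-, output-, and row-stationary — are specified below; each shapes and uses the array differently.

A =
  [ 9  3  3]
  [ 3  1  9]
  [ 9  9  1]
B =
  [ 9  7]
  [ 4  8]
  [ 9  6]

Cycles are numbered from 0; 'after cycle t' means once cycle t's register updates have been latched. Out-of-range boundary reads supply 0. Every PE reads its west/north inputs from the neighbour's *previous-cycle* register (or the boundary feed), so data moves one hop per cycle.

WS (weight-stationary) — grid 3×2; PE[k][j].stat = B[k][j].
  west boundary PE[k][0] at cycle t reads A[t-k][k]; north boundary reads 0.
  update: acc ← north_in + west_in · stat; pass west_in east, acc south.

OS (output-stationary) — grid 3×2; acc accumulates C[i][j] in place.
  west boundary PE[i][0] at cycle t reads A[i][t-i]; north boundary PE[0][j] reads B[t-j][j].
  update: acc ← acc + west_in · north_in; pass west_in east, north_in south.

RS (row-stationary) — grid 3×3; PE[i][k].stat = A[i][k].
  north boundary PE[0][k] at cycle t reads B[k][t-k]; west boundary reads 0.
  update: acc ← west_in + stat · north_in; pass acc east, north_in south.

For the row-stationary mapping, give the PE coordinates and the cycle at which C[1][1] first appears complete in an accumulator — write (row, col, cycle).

(row, col, cycle) = (1, 2, 4)

RS — PE[1][2] is where C[1][1] collects:
  @0  [1,2]  acc 0  |  →0  ↓0
  @1  [1,2]  acc 0  |  →0  ↓0
  @2  [1,2]  acc 0  |  →0  ↓0
  @3  [1,2]  acc 112  |  →112  ↓9
  @4  [1,2]  acc 83  |  →83  ↓6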